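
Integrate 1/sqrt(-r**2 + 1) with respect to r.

Substitute r = sin(θ), so dr = cos(θ) dθ and the radical becomes sqrt(-r**2 + 1) = cos(θ) by the Pythagorean identity.
Integrate the resulting trig expression in θ, then back-substitute θ = asin(r), sin(θ) = r, cos(θ) = sqrt(-r**2 + 1) (absorbing any constant into C).

asin(r) + C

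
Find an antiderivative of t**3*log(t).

t**4*log(t)/4 - t**4/16 + C

Use integration by parts with u = log(t), dv = t**3 dt.
Then du = 1/t dt and v = t**4/4.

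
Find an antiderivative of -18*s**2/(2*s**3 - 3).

-3*log(2*s**3 - 3) + C

Let u = 2*s**3 - 3, so du = (6*s**2) ds.
Rewriting, the integral becomes -3·∫ 1/u du = -3·log(u).
Substituting back, u = 2*s**3 - 3.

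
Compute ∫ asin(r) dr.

r*asin(r) + sqrt(-r**2 + 1) + C

Use integration by parts with u = arcsin(r), dv = dr.
Then du = 1/sqrt(-r**2 + 1) dr.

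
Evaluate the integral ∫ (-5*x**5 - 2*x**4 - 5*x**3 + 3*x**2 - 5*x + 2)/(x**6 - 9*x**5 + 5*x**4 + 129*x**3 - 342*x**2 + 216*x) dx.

log(x)/108 - 10618*log(x - 6)/675 + 100*log(x - 3)/9 + 3*log(x - 1)/25 - 51*log(x + 4)/100 - 107/(9*x - 27) + C

Factor the denominator: x*(x - 6)*(x - 3)**2*(x - 1)*(x + 4).
Partial-fraction decomposition: -51/(100*(x + 4)) + 3/(25*(x - 1)) + 100/(9*(x - 3)) + 107/(9*(x - 3)**2) - 10618/(675*(x - 6)) + 1/(108*x).
Integrate each term; A/(x−a) gives A·log|x−a|; A/(x−a)² gives −A/(x−a).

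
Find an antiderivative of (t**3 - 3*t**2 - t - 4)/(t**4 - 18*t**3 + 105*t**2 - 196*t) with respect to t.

Factor the denominator: t*(t - 7)**2*(t - 4).
Partial-fraction decomposition: 2/(9*(t - 4)) + 334/(441*(t - 7)) + 185/(21*(t - 7)**2) + 1/(49*t).
Integrate each term; A/(t−a) gives A·log|t−a|; A/(t−a)² gives −A/(t−a).

log(t)/49 + 334*log(t - 7)/441 + 2*log(t - 4)/9 - 185/(21*t - 147) + C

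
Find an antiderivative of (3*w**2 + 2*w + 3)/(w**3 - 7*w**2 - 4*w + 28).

164*log(w - 7)/45 - 19*log(w - 2)/20 + 11*log(w + 2)/36 + C

Factor the denominator: (w - 7)*(w - 2)*(w + 2).
Partial-fraction decomposition: 11/(36*(w + 2)) - 19/(20*(w - 2)) + 164/(45*(w - 7)).
Integrate each term: A/(w−a) contributes A·log|w−a|.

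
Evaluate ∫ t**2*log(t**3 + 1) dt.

Let u = t**3 + 1, so du = (3*t**2) dt.
The integral becomes (1/3)·∫ log(u) du; integrate by parts with u′=log(u), dv′=du.

t**3*log(t**3 + 1)/3 - t**3/3 + log(t**3 + 1)/3 + C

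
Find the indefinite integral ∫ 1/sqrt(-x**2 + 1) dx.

Substitute x = sin(θ), so dx = cos(θ) dθ and the radical becomes sqrt(-x**2 + 1) = cos(θ) by the Pythagorean identity.
Integrate the resulting trig expression in θ, then back-substitute θ = asin(x), sin(θ) = x, cos(θ) = sqrt(-x**2 + 1) (absorbing any constant into C).

asin(x) + C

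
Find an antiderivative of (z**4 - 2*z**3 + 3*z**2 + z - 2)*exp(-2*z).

Use integration by parts with u = z**4 - 2*z**3 + 3*z**2 + z - 2, dv = exp(-2*z) dz, so v = -exp(-2*z)/2.
Apply parts 4 times (tabular method): alternate signs, differentiate u down to 0, integrate dv up.

(-z**4 - 3*z**2 - 4*z)*exp(-2*z)/2 + C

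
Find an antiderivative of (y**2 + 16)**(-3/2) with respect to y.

y/(16*sqrt(y**2 + 16)) + C

Substitute y = 4·tan(θ), so dy = 4·sec(θ)^2 dθ and the radical becomes sqrt(y**2 + 16) = 4·sec(θ) by the Pythagorean identity.
Integrate the resulting trig expression in θ, then back-substitute tan(θ) = y/4, sec(θ) = sqrt(y**2 + 16)/4 (absorbing any constant into C).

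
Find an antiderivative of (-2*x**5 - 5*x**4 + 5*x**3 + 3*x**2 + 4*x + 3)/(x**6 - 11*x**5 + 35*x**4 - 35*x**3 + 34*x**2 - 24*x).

-log(x)/8 - 6939*log(x - 6)/740 + 173*log(x - 4)/24 + 4*log(x - 1)/15 + log(x**2 + 1)/74 + 6*atan(x)/37 + C

Factor the denominator: x*(x - 6)*(x - 4)*(x - 1)*(x**2 + 1).
Partial-fraction decomposition: (x + 6)/(37*(x**2 + 1)) + 4/(15*(x - 1)) + 173/(24*(x - 4)) - 6939/(740*(x - 6)) - 1/(8*x).
Integrate each term; A/(x−a) gives A·log|x−a|; the (Bx+D)/(x²+p²) term gives a log and an atan.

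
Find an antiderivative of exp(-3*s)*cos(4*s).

Let I denote the integral. Integrate by parts with u = cos(4*s), dv = exp(-3*s) ds, so v = -exp(-3*s)/3: I = -exp(-3*s)*cos(4*s)/3 − (4/3)·∫ exp(-3*s)*sin(4*s) ds.
Apply parts again with u = sin(4*s), dv = exp(-3*s) ds: ∫ exp(-3*s)*sin(4*s) ds = -exp(-3*s)*sin(4*s)/3 + (4/3)·I. Substituting back brings back I: I = 4*exp(-3*s)*sin(4*s)/9 - exp(-3*s)*cos(4*s)/3 − (16/9)·I.
Solving for I: (1 + 16/9)·I equals the remaining terms, so I = (9/25)·(4*exp(-3*s)*sin(4*s)/9 - exp(-3*s)*cos(4*s)/3).

4*exp(-3*s)*sin(4*s)/25 - 3*exp(-3*s)*cos(4*s)/25 + C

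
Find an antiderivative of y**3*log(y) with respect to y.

Use integration by parts with u = log(y), dv = y**3 dy.
Then du = 1/y dy and v = y**4/4.

y**4*log(y)/4 - y**4/16 + C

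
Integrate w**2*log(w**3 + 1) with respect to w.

Let u = w**3 + 1, so du = (3*w**2) dw.
The integral becomes (1/3)·∫ log(u) du; integrate by parts with u′=log(u), dv′=du.

w**3*log(w**3 + 1)/3 - w**3/3 + log(w**3 + 1)/3 + C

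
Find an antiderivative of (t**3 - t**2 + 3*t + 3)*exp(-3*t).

(-t**3 - 3*t - 4)*exp(-3*t)/3 + C

Use integration by parts with u = t**3 - t**2 + 3*t + 3, dv = exp(-3*t) dt, so v = -exp(-3*t)/3.
Apply parts 3 times (tabular method): alternate signs, differentiate u down to 0, integrate dv up.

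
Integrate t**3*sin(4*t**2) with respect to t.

-t**2*cos(4*t**2)/8 + sin(4*t**2)/32 + C

Let u = t², du = 2t dt; rewrite as (1/2)∫ u^1·sin(4u) du.
Now integrate by parts 1 time.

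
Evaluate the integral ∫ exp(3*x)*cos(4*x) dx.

4*exp(3*x)*sin(4*x)/25 + 3*exp(3*x)*cos(4*x)/25 + C

Let I denote the integral. Integrate by parts with u = cos(4*x), dv = exp(3*x) dx, so v = exp(3*x)/3: I = exp(3*x)*cos(4*x)/3 + (4/3)·∫ exp(3*x)*sin(4*x) dx.
Apply parts again with u = sin(4*x), dv = exp(3*x) dx: ∫ exp(3*x)*sin(4*x) dx = exp(3*x)*sin(4*x)/3 − (4/3)·I. Substituting back brings back I: I = 4*exp(3*x)*sin(4*x)/9 + exp(3*x)*cos(4*x)/3 − (16/9)·I.
Solving for I: (1 + 16/9)·I equals the remaining terms, so I = (9/25)·(4*exp(3*x)*sin(4*x)/9 + exp(3*x)*cos(4*x)/3).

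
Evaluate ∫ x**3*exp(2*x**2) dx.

(2*x**2 - 1)*exp(2*x**2)/8 + C

Let u = x², du = 2x dx; rewrite as (1/2)∫ u^1·exp(2u) du.
Now integrate by parts 1 time.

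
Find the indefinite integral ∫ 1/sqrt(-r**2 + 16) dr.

asin(r/4) + C

Substitute r = 4·sin(θ), so dr = 4·cos(θ) dθ and the radical becomes sqrt(-r**2 + 16) = 4·cos(θ) by the Pythagorean identity.
Integrate the resulting trig expression in θ, then back-substitute θ = asin(r/4), sin(θ) = r/4, cos(θ) = sqrt(-r**2 + 16)/4 (absorbing any constant into C).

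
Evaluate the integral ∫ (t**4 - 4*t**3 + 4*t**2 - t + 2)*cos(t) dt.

t**4*sin(t) - 4*t**3*sin(t) + 4*t**3*cos(t) - 8*t**2*sin(t) - 12*t**2*cos(t) + 23*t*sin(t) - 16*t*cos(t) + 18*sin(t) + 23*cos(t) + C

Use integration by parts with u = t**4 - 4*t**3 + 4*t**2 - t + 2, dv = cos(t) dt, so v = sin(t).
Apply parts 4 times (tabular method): alternate signs, differentiate u down to 0, integrate dv up.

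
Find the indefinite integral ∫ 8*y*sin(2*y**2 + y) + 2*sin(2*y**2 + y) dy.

Let u = 2*y**2 + y, so du = (4*y + 1) dy.
Rewriting, the integral becomes 2·∫ sin(u) du = 2·-cos(u).
Substituting back, u = 2*y**2 + y.

-2*cos(2*y**2 + y) + C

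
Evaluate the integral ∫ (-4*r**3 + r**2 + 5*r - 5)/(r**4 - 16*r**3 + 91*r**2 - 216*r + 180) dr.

-803*log(r - 6)/12 + 455*log(r - 5)/6 - 89*log(r - 3)/6 + 23*log(r - 2)/12 + C

Factor the denominator: (r - 6)*(r - 5)*(r - 3)*(r - 2).
Partial-fraction decomposition: 23/(12*(r - 2)) - 89/(6*(r - 3)) + 455/(6*(r - 5)) - 803/(12*(r - 6)).
Integrate each term: A/(r−a) contributes A·log|r−a|.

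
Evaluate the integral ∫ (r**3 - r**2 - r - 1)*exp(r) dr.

Use integration by parts with u = r**3 - r**2 - r - 1, dv = exp(r) dr, so v = exp(r).
Apply parts 3 times (tabular method): alternate signs, differentiate u down to 0, integrate dv up.

(r**3 - 4*r**2 + 7*r - 8)*exp(r) + C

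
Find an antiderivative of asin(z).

Use integration by parts with u = arcsin(z), dv = dz.
Then du = 1/sqrt(-z**2 + 1) dz.

z*asin(z) + sqrt(-z**2 + 1) + C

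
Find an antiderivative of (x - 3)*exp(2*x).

(2*x - 7)*exp(2*x)/4 + C

Use integration by parts with u = x - 3, dv = exp(2*x) dx, so v = exp(2*x)/2.
Apply parts 1 times (tabular method): alternate signs, differentiate u down to 0, integrate dv up.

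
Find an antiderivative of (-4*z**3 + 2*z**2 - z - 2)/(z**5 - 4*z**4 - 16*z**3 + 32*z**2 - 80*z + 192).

Factor the denominator: (z - 6)*(z - 2)*(z + 4)*(z**2 + 4).
Partial-fraction decomposition: (9*z - 26)/(80*(z**2 + 4)) + 29/(120*(z + 4)) + 7/(48*(z - 2)) - 1/(2*(z - 6)).
Integrate each term; A/(z−a) gives A·log|z−a|; the (Bz+D)/(z²+p²) term gives a log and an atan.

-log(z - 6)/2 + 7*log(z - 2)/48 + 29*log(z + 4)/120 + 9*log(z**2 + 4)/160 - 13*atan(z/2)/80 + C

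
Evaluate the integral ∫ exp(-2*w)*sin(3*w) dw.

-2*exp(-2*w)*sin(3*w)/13 - 3*exp(-2*w)*cos(3*w)/13 + C

Let I denote the integral. Integrate by parts with u = sin(3*w), dv = exp(-2*w) dw, so v = -exp(-2*w)/2: I = -exp(-2*w)*sin(3*w)/2 + (3/2)·∫ exp(-2*w)*cos(3*w) dw.
Apply parts again with u = cos(3*w), dv = exp(-2*w) dw: ∫ exp(-2*w)*cos(3*w) dw = -exp(-2*w)*cos(3*w)/2 − (3/2)·I. Substituting back brings back I: I = -exp(-2*w)*sin(3*w)/2 - 3*exp(-2*w)*cos(3*w)/4 − (9/4)·I.
Solving for I: (1 + 9/4)·I equals the remaining terms, so I = (4/13)·(-exp(-2*w)*sin(3*w)/2 - 3*exp(-2*w)*cos(3*w)/4).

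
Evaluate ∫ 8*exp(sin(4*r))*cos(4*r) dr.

2*exp(sin(4*r)) + C

Let u = sin(4*r), so du = (4*cos(4*r)) dr.
Rewriting, the integral becomes 2·∫ e^u du = 2·e^u.
Substituting back, u = sin(4*r).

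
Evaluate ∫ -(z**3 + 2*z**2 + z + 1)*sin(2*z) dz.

z**3*cos(2*z)/2 - 3*z**2*sin(2*z)/4 + z**2*cos(2*z) - z*sin(2*z) - z*cos(2*z)/4 + sin(2*z)/8 + C

Use integration by parts with u = z**3 + 2*z**2 + z + 1, dv = -sin(2*z) dz, so v = cos(2*z)/2.
Apply parts 3 times (tabular method): alternate signs, differentiate u down to 0, integrate dv up.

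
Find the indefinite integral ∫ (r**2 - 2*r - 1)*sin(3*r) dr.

-r**2*cos(3*r)/3 + 2*r*sin(3*r)/9 + 2*r*cos(3*r)/3 - 2*sin(3*r)/9 + 11*cos(3*r)/27 + C

Use integration by parts with u = r**2 - 2*r - 1, dv = sin(3*r) dr, so v = -cos(3*r)/3.
Apply parts 2 times (tabular method): alternate signs, differentiate u down to 0, integrate dv up.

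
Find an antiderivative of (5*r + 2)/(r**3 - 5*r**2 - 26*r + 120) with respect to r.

Factor the denominator: (r - 6)*(r - 4)*(r + 5).
Partial-fraction decomposition: -23/(99*(r + 5)) - 11/(9*(r - 4)) + 16/(11*(r - 6)).
Integrate each term: A/(r−a) contributes A·log|r−a|.

16*log(r - 6)/11 - 11*log(r - 4)/9 - 23*log(r + 5)/99 + C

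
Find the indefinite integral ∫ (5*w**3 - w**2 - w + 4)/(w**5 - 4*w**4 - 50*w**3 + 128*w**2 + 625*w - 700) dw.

1663*log(w - 7)/1584 - 599*log(w - 5)/720 + 7*log(w - 1)/720 + 328*log(w + 4)/495 - 641*log(w + 5)/720 + C

Factor the denominator: (w - 7)*(w - 5)*(w - 1)*(w + 4)*(w + 5).
Partial-fraction decomposition: -641/(720*(w + 5)) + 328/(495*(w + 4)) + 7/(720*(w - 1)) - 599/(720*(w - 5)) + 1663/(1584*(w - 7)).
Integrate each term: A/(w−a) contributes A·log|w−a|.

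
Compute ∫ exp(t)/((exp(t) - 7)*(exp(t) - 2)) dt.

Let u = e^t, du = e^t dt.
The integral becomes ∫ du/((u-2)(u-7)); decompose into partial fractions.

log(exp(t) - 7)/5 - log(exp(t) - 2)/5 + C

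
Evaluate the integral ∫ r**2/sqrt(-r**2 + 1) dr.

Substitute r = sin(θ), so dr = cos(θ) dθ and the radical becomes sqrt(-r**2 + 1) = cos(θ) by the Pythagorean identity.
Integrate the resulting trig expression in θ, then back-substitute θ = asin(r), sin(θ) = r, cos(θ) = sqrt(-r**2 + 1) (absorbing any constant into C).

-r*sqrt(-r**2 + 1)/2 + asin(r)/2 + C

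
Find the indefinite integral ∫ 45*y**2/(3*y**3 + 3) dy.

5*log(3*y**3 + 3) + C

Let u = 3*y**3 + 3, so du = (9*y**2) dy.
Rewriting, the integral becomes 5·∫ 1/u du = 5·log(u).
Substituting back, u = 3*y**3 + 3.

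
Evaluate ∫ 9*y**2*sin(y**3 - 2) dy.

Let u = y**3 - 2, so du = (3*y**2) dy.
Rewriting, the integral becomes 3·∫ sin(u) du = 3·-cos(u).
Substituting back, u = y**3 - 2.

-3*cos(y**3 - 2) + C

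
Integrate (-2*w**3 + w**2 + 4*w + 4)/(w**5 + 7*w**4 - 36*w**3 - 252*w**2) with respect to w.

Factor the denominator: w**2*(w - 6)*(w + 6)*(w + 7).
Partial-fraction decomposition: 711/(637*(w + 7)) - 28/(27*(w + 6)) - 23/(351*(w - 6)) - 2/(147*w) - 1/(63*w**2).
Integrate each term; A/(w−a) gives A·log|w−a|; A/(w−a)² gives −A/(w−a).

-2*log(w)/147 - 23*log(w - 6)/351 - 28*log(w + 6)/27 + 711*log(w + 7)/637 + 1/(63*w) + C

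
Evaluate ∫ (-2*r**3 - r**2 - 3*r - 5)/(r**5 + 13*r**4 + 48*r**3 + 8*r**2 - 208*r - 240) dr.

Factor the denominator: (r - 2)*(r + 2)**2*(r + 5)*(r + 6).
Partial-fraction decomposition: 409/(128*(r + 6)) - 235/(63*(r + 5)) + 41/(72*(r + 2)) - 13/(48*(r + 2)**2) - 31/(896*(r - 2)).
Integrate each term; A/(r−a) gives A·log|r−a|; A/(r−a)² gives −A/(r−a).

-31*log(r - 2)/896 + 41*log(r + 2)/72 - 235*log(r + 5)/63 + 409*log(r + 6)/128 + 13/(48*r + 96) + C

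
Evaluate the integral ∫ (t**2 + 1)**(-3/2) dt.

Substitute t = tan(θ), so dt = sec(θ)^2 dθ and the radical becomes sqrt(t**2 + 1) = sec(θ) by the Pythagorean identity.
Integrate the resulting trig expression in θ, then back-substitute tan(θ) = t, sec(θ) = sqrt(t**2 + 1) (absorbing any constant into C).

t/sqrt(t**2 + 1) + C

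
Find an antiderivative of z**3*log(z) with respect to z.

Use integration by parts with u = log(z), dv = z**3 dz.
Then du = 1/z dz and v = z**4/4.

z**4*log(z)/4 - z**4/16 + C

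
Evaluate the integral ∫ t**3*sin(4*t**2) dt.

Let u = t², du = 2t dt; rewrite as (1/2)∫ u^1·sin(4u) du.
Now integrate by parts 1 time.

-t**2*cos(4*t**2)/8 + sin(4*t**2)/32 + C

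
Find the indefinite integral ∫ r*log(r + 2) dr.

r**2*log(r + 2)/2 - r**2/4 + r - 2*log(r + 2) + C

Use integration by parts with u = log(r + 2), dv = r dr.
Then du = 1/(r + 2) dr and v = r**2/2.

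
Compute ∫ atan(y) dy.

y*atan(y) - log(y**2 + 1)/2 + C

Use integration by parts with u = arctan(y), dv = dy.
Then du = 1/(y**2 + 1) dy.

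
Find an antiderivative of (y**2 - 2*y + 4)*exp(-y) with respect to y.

Use integration by parts with u = y**2 - 2*y + 4, dv = exp(-y) dy, so v = -exp(-y).
Apply parts 2 times (tabular method): alternate signs, differentiate u down to 0, integrate dv up.

(-y**2 - 4)*exp(-y) + C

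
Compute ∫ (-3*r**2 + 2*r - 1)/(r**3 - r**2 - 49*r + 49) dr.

-67*log(r - 7)/42 + log(r - 1)/24 - 81*log(r + 7)/56 + C

Factor the denominator: (r - 7)*(r - 1)*(r + 7).
Partial-fraction decomposition: -81/(56*(r + 7)) + 1/(24*(r - 1)) - 67/(42*(r - 7)).
Integrate each term: A/(r−a) contributes A·log|r−a|.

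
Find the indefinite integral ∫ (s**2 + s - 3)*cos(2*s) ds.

Use integration by parts with u = s**2 + s - 3, dv = cos(2*s) ds, so v = sin(2*s)/2.
Apply parts 2 times (tabular method): alternate signs, differentiate u down to 0, integrate dv up.

s**2*sin(2*s)/2 + s*sin(2*s)/2 + s*cos(2*s)/2 - 7*sin(2*s)/4 + cos(2*s)/4 + C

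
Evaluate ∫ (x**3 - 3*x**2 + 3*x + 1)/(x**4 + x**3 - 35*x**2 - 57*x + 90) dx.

Factor the denominator: (x - 6)*(x - 1)*(x + 3)*(x + 5).
Partial-fraction decomposition: 107/(66*(x + 5)) - 31/(36*(x + 3)) - 1/(60*(x - 1)) + 127/(495*(x - 6)).
Integrate each term: A/(x−a) contributes A·log|x−a|.

127*log(x - 6)/495 - log(x - 1)/60 - 31*log(x + 3)/36 + 107*log(x + 5)/66 + C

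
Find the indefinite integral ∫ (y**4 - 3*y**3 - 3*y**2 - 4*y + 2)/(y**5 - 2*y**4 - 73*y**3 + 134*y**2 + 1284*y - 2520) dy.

1199*log(y - 7)/1690 - 157*log(y - 5)/726 - 13*log(y - 2)/480 + 349347*log(y + 6)/654368 + 931/(572*y + 3432) + C

Factor the denominator: (y - 7)*(y - 5)*(y - 2)*(y + 6)**2.
Partial-fraction decomposition: 349347/(654368*(y + 6)) - 931/(572*(y + 6)**2) - 13/(480*(y - 2)) - 157/(726*(y - 5)) + 1199/(1690*(y - 7)).
Integrate each term; A/(y−a) gives A·log|y−a|; A/(y−a)² gives −A/(y−a).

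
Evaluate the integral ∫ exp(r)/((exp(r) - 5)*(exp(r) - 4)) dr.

Let u = e^r, du = e^r dr.
The integral becomes ∫ du/((u-5)(u-4)); decompose into partial fractions.

log(exp(r) - 5) - log(exp(r) - 4) + C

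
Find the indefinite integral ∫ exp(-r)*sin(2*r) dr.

-exp(-r)*sin(2*r)/5 - 2*exp(-r)*cos(2*r)/5 + C

Let I denote the integral. Integrate by parts with u = sin(2*r), dv = exp(-r) dr, so v = -exp(-r): I = -exp(-r)*sin(2*r) + 2·∫ exp(-r)*cos(2*r) dr.
Apply parts again with u = cos(2*r), dv = exp(-r) dr: ∫ exp(-r)*cos(2*r) dr = -exp(-r)*cos(2*r) − 2·I. Substituting back brings back I: I = -exp(-r)*sin(2*r) - 2*exp(-r)*cos(2*r) − 4·I.
Solving for I: (1 + 4)·I equals the remaining terms, so I = (1/5)·(-exp(-r)*sin(2*r) - 2*exp(-r)*cos(2*r)).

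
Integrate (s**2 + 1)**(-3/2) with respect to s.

Substitute s = tan(θ), so ds = sec(θ)^2 dθ and the radical becomes sqrt(s**2 + 1) = sec(θ) by the Pythagorean identity.
Integrate the resulting trig expression in θ, then back-substitute tan(θ) = s, sec(θ) = sqrt(s**2 + 1) (absorbing any constant into C).

s/sqrt(s**2 + 1) + C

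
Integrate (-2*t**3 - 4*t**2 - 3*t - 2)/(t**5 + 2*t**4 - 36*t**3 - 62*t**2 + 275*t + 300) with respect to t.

-367*log(t - 5)/1080 + 101*log(t - 3)/448 - log(t + 1)/288 - 74*log(t + 4)/189 + 163*log(t + 5)/320 + C

Factor the denominator: (t - 5)*(t - 3)*(t + 1)*(t + 4)*(t + 5).
Partial-fraction decomposition: 163/(320*(t + 5)) - 74/(189*(t + 4)) - 1/(288*(t + 1)) + 101/(448*(t - 3)) - 367/(1080*(t - 5)).
Integrate each term: A/(t−a) contributes A·log|t−a|.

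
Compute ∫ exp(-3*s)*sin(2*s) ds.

Let I denote the integral. Integrate by parts with u = sin(2*s), dv = exp(-3*s) ds, so v = -exp(-3*s)/3: I = -exp(-3*s)*sin(2*s)/3 + (2/3)·∫ exp(-3*s)*cos(2*s) ds.
Apply parts again with u = cos(2*s), dv = exp(-3*s) ds: ∫ exp(-3*s)*cos(2*s) ds = -exp(-3*s)*cos(2*s)/3 − (2/3)·I. Substituting back brings back I: I = -exp(-3*s)*sin(2*s)/3 - 2*exp(-3*s)*cos(2*s)/9 − (4/9)·I.
Solving for I: (1 + 4/9)·I equals the remaining terms, so I = (9/13)·(-exp(-3*s)*sin(2*s)/3 - 2*exp(-3*s)*cos(2*s)/9).

-3*exp(-3*s)*sin(2*s)/13 - 2*exp(-3*s)*cos(2*s)/13 + C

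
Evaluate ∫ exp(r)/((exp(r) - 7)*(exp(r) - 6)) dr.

Let u = e^r, du = e^r dr.
The integral becomes ∫ du/((u-7)(u-6)); decompose into partial fractions.

log(exp(r) - 7) - log(exp(r) - 6) + C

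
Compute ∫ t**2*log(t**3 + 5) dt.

Let u = t**3 + 5, so du = (3*t**2) dt.
The integral becomes (1/3)·∫ log(u) du; integrate by parts with u′=log(u), dv′=du.

t**3*log(t**3 + 5)/3 - t**3/3 + 5*log(t**3 + 5)/3 + C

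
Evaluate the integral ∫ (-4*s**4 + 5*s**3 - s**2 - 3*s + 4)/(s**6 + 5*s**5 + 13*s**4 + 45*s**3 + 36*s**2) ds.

Factor the denominator: s**2*(s + 1)*(s + 4)*(s**2 + 9).
Partial-fraction decomposition: -(359*s - 121)/(450*(s**2 + 9)) + 28/(25*(s + 4)) - 1/(10*(s + 1)) - 2/(9*s) + 1/(9*s**2).
Integrate each term; A/(s−a) gives A·log|s−a|; the (Bs+D)/(s²+p²) term gives a log and an atan.

-2*log(s)/9 - log(s + 1)/10 + 28*log(s + 4)/25 - 359*log(s**2 + 9)/900 + 121*atan(s/3)/1350 - 1/(9*s) + C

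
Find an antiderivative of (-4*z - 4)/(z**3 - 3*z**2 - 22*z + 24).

-14*log(z - 6)/25 + 8*log(z - 1)/25 + 6*log(z + 4)/25 + C

Factor the denominator: (z - 6)*(z - 1)*(z + 4).
Partial-fraction decomposition: 6/(25*(z + 4)) + 8/(25*(z - 1)) - 14/(25*(z - 6)).
Integrate each term: A/(z−a) contributes A·log|z−a|.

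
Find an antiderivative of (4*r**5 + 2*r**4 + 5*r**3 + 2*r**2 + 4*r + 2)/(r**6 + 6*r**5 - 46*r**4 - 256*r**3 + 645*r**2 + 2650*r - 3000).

14447*log(r - 5)/4400 - 2489*log(r - 4)/1215 + 19*log(r - 1)/3024 - 865259*log(r + 5)/24300 + 14771*log(r + 6)/385 - 11843/(540*r + 2700) + C

Factor the denominator: (r - 5)*(r - 4)*(r - 1)*(r + 5)**2*(r + 6).
Partial-fraction decomposition: 14771/(385*(r + 6)) - 865259/(24300*(r + 5)) + 11843/(540*(r + 5)**2) + 19/(3024*(r - 1)) - 2489/(1215*(r - 4)) + 14447/(4400*(r - 5)).
Integrate each term; A/(r−a) gives A·log|r−a|; A/(r−a)² gives −A/(r−a).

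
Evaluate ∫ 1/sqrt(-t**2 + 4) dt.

asin(t/2) + C

Substitute t = 2·sin(θ), so dt = 2·cos(θ) dθ and the radical becomes sqrt(-t**2 + 4) = 2·cos(θ) by the Pythagorean identity.
Integrate the resulting trig expression in θ, then back-substitute θ = asin(t/2), sin(θ) = t/2, cos(θ) = sqrt(-t**2 + 4)/2 (absorbing any constant into C).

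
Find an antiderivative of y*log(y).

Use integration by parts with u = log(y), dv = y dy.
Then du = 1/y dy and v = y**2/2.

y**2*log(y)/2 - y**2/4 + C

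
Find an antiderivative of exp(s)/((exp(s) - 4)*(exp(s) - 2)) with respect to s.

Let u = e^s, du = e^s ds.
The integral becomes ∫ du/((u-4)(u-2)); decompose into partial fractions.

log(exp(s) - 4)/2 - log(exp(s) - 2)/2 + C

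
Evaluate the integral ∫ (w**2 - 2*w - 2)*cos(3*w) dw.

w**2*sin(3*w)/3 - 2*w*sin(3*w)/3 + 2*w*cos(3*w)/9 - 20*sin(3*w)/27 - 2*cos(3*w)/9 + C

Use integration by parts with u = w**2 - 2*w - 2, dv = cos(3*w) dw, so v = sin(3*w)/3.
Apply parts 2 times (tabular method): alternate signs, differentiate u down to 0, integrate dv up.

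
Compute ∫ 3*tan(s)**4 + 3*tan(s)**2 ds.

Let u = tan(s), so du = (tan(s)**2 + 1) ds.
Rewriting, the integral becomes 3·∫ u^2 du = 3·u^3/3.
Substituting back, u = tan(s).

tan(s)**3 + C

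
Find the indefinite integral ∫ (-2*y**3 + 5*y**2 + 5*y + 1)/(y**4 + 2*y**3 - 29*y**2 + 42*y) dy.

log(y)/42 + 7*log(y - 3)/30 - 5*log(y - 2)/6 - 299*log(y + 7)/210 + C

Factor the denominator: y*(y - 3)*(y - 2)*(y + 7).
Partial-fraction decomposition: -299/(210*(y + 7)) - 5/(6*(y - 2)) + 7/(30*(y - 3)) + 1/(42*y).
Integrate each term: A/(y−a) contributes A·log|y−a|.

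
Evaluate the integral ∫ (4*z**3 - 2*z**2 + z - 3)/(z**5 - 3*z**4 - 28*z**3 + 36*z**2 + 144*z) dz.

-log(z)/48 + 53*log(z - 6)/96 - 2*log(z - 3)/7 + 9*log(z + 2)/32 - 59*log(z + 4)/112 + C

Factor the denominator: z*(z - 6)*(z - 3)*(z + 2)*(z + 4).
Partial-fraction decomposition: -59/(112*(z + 4)) + 9/(32*(z + 2)) - 2/(7*(z - 3)) + 53/(96*(z - 6)) - 1/(48*z).
Integrate each term: A/(z−a) contributes A·log|z−a|.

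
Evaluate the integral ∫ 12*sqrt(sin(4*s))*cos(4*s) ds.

Let u = sin(4*s), so du = (4*cos(4*s)) ds.
Rewriting, the integral becomes 3·∫ √u du = 3·(2/3)u^(3/2).
Substituting back, u = sin(4*s).

2*sin(4*s)**(3/2) + C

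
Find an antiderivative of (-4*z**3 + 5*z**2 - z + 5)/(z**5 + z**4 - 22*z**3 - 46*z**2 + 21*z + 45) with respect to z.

-125*log(z - 5)/512 - 5*log(z - 1)/128 + 5*log(z + 1)/16 - 15*log(z + 3)/512 + 161/(64*z + 192) + C

Factor the denominator: (z - 5)*(z - 1)*(z + 1)*(z + 3)**2.
Partial-fraction decomposition: -15/(512*(z + 3)) - 161/(64*(z + 3)**2) + 5/(16*(z + 1)) - 5/(128*(z - 1)) - 125/(512*(z - 5)).
Integrate each term; A/(z−a) gives A·log|z−a|; A/(z−a)² gives −A/(z−a).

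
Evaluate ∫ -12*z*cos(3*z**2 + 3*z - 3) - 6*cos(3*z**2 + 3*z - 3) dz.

-2*sin(3*z**2 + 3*z - 3) + C

Let u = 3*z**2 + 3*z - 3, so du = (6*z + 3) dz.
Rewriting, the integral becomes -2·∫ cos(u) du = -2·sin(u).
Substituting back, u = 3*z**2 + 3*z - 3.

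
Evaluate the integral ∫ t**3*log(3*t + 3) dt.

t**4*log(3*t + 3)/4 - t**4/16 + t**3/12 - t**2/8 + t/4 - log(t + 1)/4 + C

Use integration by parts with u = log(3*t + 3), dv = t**3 dt.
Then du = 3/(3*t + 3) dt and v = t**4/4.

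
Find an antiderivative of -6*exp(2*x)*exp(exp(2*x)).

-3*exp(exp(2*x)) + C

Let u = exp(2*x), so du = (2*exp(2*x)) dx.
Rewriting, the integral becomes -3·∫ e^u du = -3·e^u.
Substituting back, u = exp(2*x).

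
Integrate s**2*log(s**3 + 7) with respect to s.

s**3*log(s**3 + 7)/3 - s**3/3 + 7*log(s**3 + 7)/3 + C

Let u = s**3 + 7, so du = (3*s**2) ds.
The integral becomes (1/3)·∫ log(u) du; integrate by parts with u′=log(u), dv′=du.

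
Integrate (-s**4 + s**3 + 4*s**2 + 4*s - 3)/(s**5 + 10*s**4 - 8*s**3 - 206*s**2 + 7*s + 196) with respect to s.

-23*log(s - 4)/363 - 5*log(s - 1)/384 - log(s + 1)/72 - 126809*log(s + 7)/139392 - 2579/(528*s + 3696) + C

Factor the denominator: (s - 4)*(s - 1)*(s + 1)*(s + 7)**2.
Partial-fraction decomposition: -126809/(139392*(s + 7)) + 2579/(528*(s + 7)**2) - 1/(72*(s + 1)) - 5/(384*(s - 1)) - 23/(363*(s - 4)).
Integrate each term; A/(s−a) gives A·log|s−a|; A/(s−a)² gives −A/(s−a).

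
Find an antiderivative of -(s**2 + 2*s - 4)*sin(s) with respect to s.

s**2*cos(s) - 2*s*sin(s) + 2*s*cos(s) - 2*sin(s) - 6*cos(s) + C

Use integration by parts with u = s**2 + 2*s - 4, dv = -sin(s) ds, so v = cos(s).
Apply parts 2 times (tabular method): alternate signs, differentiate u down to 0, integrate dv up.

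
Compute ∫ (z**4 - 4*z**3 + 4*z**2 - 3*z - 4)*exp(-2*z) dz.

Use integration by parts with u = z**4 - 4*z**3 + 4*z**2 - 3*z - 4, dv = exp(-2*z) dz, so v = -exp(-2*z)/2.
Apply parts 4 times (tabular method): alternate signs, differentiate u down to 0, integrate dv up.

(-z**4 + 2*z**3 - z**2 + 2*z + 5)*exp(-2*z)/2 + C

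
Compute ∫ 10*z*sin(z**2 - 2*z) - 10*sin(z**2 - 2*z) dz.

Let u = z**2 - 2*z, so du = (2*z - 2) dz.
Rewriting, the integral becomes 5·∫ sin(u) du = 5·-cos(u).
Substituting back, u = z**2 - 2*z.

-5*cos(z**2 - 2*z) + C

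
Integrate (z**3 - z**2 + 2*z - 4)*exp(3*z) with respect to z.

Use integration by parts with u = z**3 - z**2 + 2*z - 4, dv = exp(3*z) dz, so v = exp(3*z)/3.
Apply parts 3 times (tabular method): alternate signs, differentiate u down to 0, integrate dv up.

(9*z**3 - 18*z**2 + 30*z - 46)*exp(3*z)/27 + C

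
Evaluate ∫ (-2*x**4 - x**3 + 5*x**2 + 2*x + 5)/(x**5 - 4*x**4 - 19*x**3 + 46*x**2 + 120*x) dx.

Factor the denominator: x*(x - 5)*(x - 4)*(x + 2)*(x + 3).
Partial-fraction decomposition: -13/(24*(x + 3)) + 1/(28*(x + 2)) + 23/(8*(x - 4)) - 247/(56*(x - 5)) + 1/(24*x).
Integrate each term: A/(x−a) contributes A·log|x−a|.

log(x)/24 - 247*log(x - 5)/56 + 23*log(x - 4)/8 + log(x + 2)/28 - 13*log(x + 3)/24 + C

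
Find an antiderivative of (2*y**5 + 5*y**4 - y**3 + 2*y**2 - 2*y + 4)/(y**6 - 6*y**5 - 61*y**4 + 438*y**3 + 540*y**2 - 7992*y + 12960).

Factor the denominator: (y - 6)*(y - 5)*(y - 4)*(y - 3)*(y + 6)**2.
Partial-fraction decomposition: 1268987/(2940300*(y + 6)) - 1096/(1485*(y + 6)**2) - 440/(243*(y - 3)) + 823/(50*(y - 4)) - 4647/(121*(y - 5)) + 2735/(108*(y - 6)).
Integrate each term; A/(y−a) gives A·log|y−a|; A/(y−a)² gives −A/(y−a).

2735*log(y - 6)/108 - 4647*log(y - 5)/121 + 823*log(y - 4)/50 - 440*log(y - 3)/243 + 1268987*log(y + 6)/2940300 + 1096/(1485*y + 8910) + C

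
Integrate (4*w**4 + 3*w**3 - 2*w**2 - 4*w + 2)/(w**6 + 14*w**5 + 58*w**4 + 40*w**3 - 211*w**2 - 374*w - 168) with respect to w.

37*log(w - 2)/1215 + 31*log(w + 1)/324 - 239*log(w + 3)/80 + 409*log(w + 4)/81 - 8507*log(w + 7)/3888 + 5/(108*w + 108) + C

Factor the denominator: (w - 2)*(w + 1)**2*(w + 3)*(w + 4)*(w + 7).
Partial-fraction decomposition: -8507/(3888*(w + 7)) + 409/(81*(w + 4)) - 239/(80*(w + 3)) + 31/(324*(w + 1)) - 5/(108*(w + 1)**2) + 37/(1215*(w - 2)).
Integrate each term; A/(w−a) gives A·log|w−a|; A/(w−a)² gives −A/(w−a).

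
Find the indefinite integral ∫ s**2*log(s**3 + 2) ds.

Let u = s**3 + 2, so du = (3*s**2) ds.
The integral becomes (1/3)·∫ log(u) du; integrate by parts with u′=log(u), dv′=du.

s**3*log(s**3 + 2)/3 - s**3/3 + 2*log(s**3 + 2)/3 + C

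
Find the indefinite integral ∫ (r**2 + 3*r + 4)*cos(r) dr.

r**2*sin(r) + 3*r*sin(r) + 2*r*cos(r) + 2*sin(r) + 3*cos(r) + C

Use integration by parts with u = r**2 + 3*r + 4, dv = cos(r) dr, so v = sin(r).
Apply parts 2 times (tabular method): alternate signs, differentiate u down to 0, integrate dv up.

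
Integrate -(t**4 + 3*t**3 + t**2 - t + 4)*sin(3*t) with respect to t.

Use integration by parts with u = t**4 + 3*t**3 + t**2 - t + 4, dv = -sin(3*t) dt, so v = cos(3*t)/3.
Apply parts 4 times (tabular method): alternate signs, differentiate u down to 0, integrate dv up.

t**4*cos(3*t)/3 - 4*t**3*sin(3*t)/9 + t**3*cos(3*t) - t**2*sin(3*t) - t**2*cos(3*t)/9 + 2*t*sin(3*t)/27 - t*cos(3*t) + sin(3*t)/3 + 110*cos(3*t)/81 + C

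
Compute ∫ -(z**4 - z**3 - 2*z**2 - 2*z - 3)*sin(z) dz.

z**4*cos(z) - 4*z**3*sin(z) - z**3*cos(z) + 3*z**2*sin(z) - 14*z**2*cos(z) + 28*z*sin(z) + 4*z*cos(z) - 4*sin(z) + 25*cos(z) + C

Use integration by parts with u = z**4 - z**3 - 2*z**2 - 2*z - 3, dv = -sin(z) dz, so v = cos(z).
Apply parts 4 times (tabular method): alternate signs, differentiate u down to 0, integrate dv up.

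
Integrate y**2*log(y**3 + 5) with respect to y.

y**3*log(y**3 + 5)/3 - y**3/3 + 5*log(y**3 + 5)/3 + C

Let u = y**3 + 5, so du = (3*y**2) dy.
The integral becomes (1/3)·∫ log(u) du; integrate by parts with u′=log(u), dv′=du.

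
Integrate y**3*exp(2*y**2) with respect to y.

(2*y**2 - 1)*exp(2*y**2)/8 + C

Let u = y², du = 2y dy; rewrite as (1/2)∫ u^1·exp(2u) du.
Now integrate by parts 1 time.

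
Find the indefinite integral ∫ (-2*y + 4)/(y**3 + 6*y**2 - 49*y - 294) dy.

Factor the denominator: (y - 7)*(y + 6)*(y + 7).
Partial-fraction decomposition: 9/(7*(y + 7)) - 16/(13*(y + 6)) - 5/(91*(y - 7)).
Integrate each term: A/(y−a) contributes A·log|y−a|.

-5*log(y - 7)/91 - 16*log(y + 6)/13 + 9*log(y + 7)/7 + C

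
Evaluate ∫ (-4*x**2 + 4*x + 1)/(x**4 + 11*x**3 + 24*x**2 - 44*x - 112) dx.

-7*log(x - 2)/216 + 23*log(x + 2)/40 - 79*log(x + 4)/36 + 223*log(x + 7)/135 + C

Factor the denominator: (x - 2)*(x + 2)*(x + 4)*(x + 7).
Partial-fraction decomposition: 223/(135*(x + 7)) - 79/(36*(x + 4)) + 23/(40*(x + 2)) - 7/(216*(x - 2)).
Integrate each term: A/(x−a) contributes A·log|x−a|.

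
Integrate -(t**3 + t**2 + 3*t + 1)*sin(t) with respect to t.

Use integration by parts with u = t**3 + t**2 + 3*t + 1, dv = -sin(t) dt, so v = cos(t).
Apply parts 3 times (tabular method): alternate signs, differentiate u down to 0, integrate dv up.

t**3*cos(t) - 3*t**2*sin(t) + t**2*cos(t) - 2*t*sin(t) - 3*t*cos(t) + 3*sin(t) - cos(t) + C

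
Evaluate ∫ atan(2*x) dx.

x*atan(2*x) - log(4*x**2 + 1)/4 + C

Use integration by parts with u = arctan(2*x), dv = dx.
Then du = 2/(4*x**2 + 1) dx.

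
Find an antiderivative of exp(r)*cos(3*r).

3*exp(r)*sin(3*r)/10 + exp(r)*cos(3*r)/10 + C

Let I denote the integral. Integrate by parts with u = cos(3*r), dv = exp(r) dr, so v = exp(r): I = exp(r)*cos(3*r) + 3·∫ exp(r)*sin(3*r) dr.
Apply parts again with u = sin(3*r), dv = exp(r) dr: ∫ exp(r)*sin(3*r) dr = exp(r)*sin(3*r) − 3·I. Substituting back brings back I: I = 3*exp(r)*sin(3*r) + exp(r)*cos(3*r) − 9·I.
Solving for I: (1 + 9)·I equals the remaining terms, so I = (1/10)·(3*exp(r)*sin(3*r) + exp(r)*cos(3*r)).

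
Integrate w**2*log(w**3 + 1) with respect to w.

Let u = w**3 + 1, so du = (3*w**2) dw.
The integral becomes (1/3)·∫ log(u) du; integrate by parts with u′=log(u), dv′=du.

w**3*log(w**3 + 1)/3 - w**3/3 + log(w**3 + 1)/3 + C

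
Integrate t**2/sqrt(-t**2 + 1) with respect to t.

-t*sqrt(-t**2 + 1)/2 + asin(t)/2 + C

Substitute t = sin(θ), so dt = cos(θ) dθ and the radical becomes sqrt(-t**2 + 1) = cos(θ) by the Pythagorean identity.
Integrate the resulting trig expression in θ, then back-substitute θ = asin(t), sin(θ) = t, cos(θ) = sqrt(-t**2 + 1) (absorbing any constant into C).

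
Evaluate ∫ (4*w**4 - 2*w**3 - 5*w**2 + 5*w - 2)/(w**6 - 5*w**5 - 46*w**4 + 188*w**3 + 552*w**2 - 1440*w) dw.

log(w)/720 + 2575*log(w - 6)/17424 + 3*log(w - 2)/112 + 7*log(w + 4)/16 - 2598*log(w + 5)/4235 - 115/(66*w - 396) + C

Factor the denominator: w*(w - 6)**2*(w - 2)*(w + 4)*(w + 5).
Partial-fraction decomposition: -2598/(4235*(w + 5)) + 7/(16*(w + 4)) + 3/(112*(w - 2)) + 2575/(17424*(w - 6)) + 115/(66*(w - 6)**2) + 1/(720*w).
Integrate each term; A/(w−a) gives A·log|w−a|; A/(w−a)² gives −A/(w−a).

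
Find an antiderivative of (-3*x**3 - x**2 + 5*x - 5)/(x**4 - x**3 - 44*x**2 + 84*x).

Factor the denominator: x*(x - 6)*(x - 2)*(x + 7).
Partial-fraction decomposition: -940/(819*(x + 7)) + 23/(72*(x - 2)) - 659/(312*(x - 6)) - 5/(84*x).
Integrate each term: A/(x−a) contributes A·log|x−a|.

-5*log(x)/84 - 659*log(x - 6)/312 + 23*log(x - 2)/72 - 940*log(x + 7)/819 + C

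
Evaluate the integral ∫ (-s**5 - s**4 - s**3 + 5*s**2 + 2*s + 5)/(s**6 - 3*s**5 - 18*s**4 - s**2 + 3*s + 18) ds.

Factor the denominator: (s - 6)*(s - 1)*(s + 1)*(s + 3)*(s**2 + 1).
Partial-fraction decomposition: (41*s - 13)/(740*(s**2 + 1)) - 233/(720*(s + 3)) + 9/(56*(s + 1)) - 9/(80*(s - 1)) - 9091/(11655*(s - 6)).
Integrate each term; A/(s−a) gives A·log|s−a|; the (Bs+D)/(s²+p²) term gives a log and an atan.

-9091*log(s - 6)/11655 - 9*log(s - 1)/80 + 9*log(s + 1)/56 - 233*log(s + 3)/720 + 41*log(s**2 + 1)/1480 - 13*atan(s)/740 + C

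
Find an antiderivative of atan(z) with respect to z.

z*atan(z) - log(z**2 + 1)/2 + C

Use integration by parts with u = arctan(z), dv = dz.
Then du = 1/(z**2 + 1) dz.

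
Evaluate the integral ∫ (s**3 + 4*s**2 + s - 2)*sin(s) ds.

-s**3*cos(s) + 3*s**2*sin(s) - 4*s**2*cos(s) + 8*s*sin(s) + 5*s*cos(s) - 5*sin(s) + 10*cos(s) + C

Use integration by parts with u = s**3 + 4*s**2 + s - 2, dv = sin(s) ds, so v = -cos(s).
Apply parts 3 times (tabular method): alternate signs, differentiate u down to 0, integrate dv up.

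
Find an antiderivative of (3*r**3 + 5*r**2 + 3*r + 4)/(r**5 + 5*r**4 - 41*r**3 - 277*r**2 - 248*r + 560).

433*log(r - 7)/2904 - log(r - 1)/60 + 2113*log(r + 4)/605 - 29*log(r + 5)/8 + 24/(11*r + 44) + C

Factor the denominator: (r - 7)*(r - 1)*(r + 4)**2*(r + 5).
Partial-fraction decomposition: -29/(8*(r + 5)) + 2113/(605*(r + 4)) - 24/(11*(r + 4)**2) - 1/(60*(r - 1)) + 433/(2904*(r - 7)).
Integrate each term; A/(r−a) gives A·log|r−a|; A/(r−a)² gives −A/(r−a).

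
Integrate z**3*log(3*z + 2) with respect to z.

Use integration by parts with u = log(3*z + 2), dv = z**3 dz.
Then du = 3/(3*z + 2) dz and v = z**4/4.

z**4*log(3*z + 2)/4 - z**4/16 + z**3/18 - z**2/18 + 2*z/27 - 4*log(3*z + 2)/81 + C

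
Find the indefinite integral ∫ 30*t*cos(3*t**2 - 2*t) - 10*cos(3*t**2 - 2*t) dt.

5*sin(3*t**2 - 2*t) + C

Let u = 3*t**2 - 2*t, so du = (6*t - 2) dt.
Rewriting, the integral becomes 5·∫ cos(u) du = 5·sin(u).
Substituting back, u = 3*t**2 - 2*t.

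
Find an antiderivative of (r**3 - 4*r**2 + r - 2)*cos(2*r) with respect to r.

r**3*sin(2*r)/2 - 2*r**2*sin(2*r) + 3*r**2*cos(2*r)/4 - r*sin(2*r)/4 - 2*r*cos(2*r) - cos(2*r)/8 + C

Use integration by parts with u = r**3 - 4*r**2 + r - 2, dv = cos(2*r) dr, so v = sin(2*r)/2.
Apply parts 3 times (tabular method): alternate signs, differentiate u down to 0, integrate dv up.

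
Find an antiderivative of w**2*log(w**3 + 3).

Let u = w**3 + 3, so du = (3*w**2) dw.
The integral becomes (1/3)·∫ log(u) du; integrate by parts with u′=log(u), dv′=du.

w**3*log(w**3 + 3)/3 - w**3/3 + log(w**3 + 3) + C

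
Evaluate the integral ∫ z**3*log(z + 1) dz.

Use integration by parts with u = log(z + 1), dv = z**3 dz.
Then du = 1/(z + 1) dz and v = z**4/4.

z**4*log(z + 1)/4 - z**4/16 + z**3/12 - z**2/8 + z/4 - log(z + 1)/4 + C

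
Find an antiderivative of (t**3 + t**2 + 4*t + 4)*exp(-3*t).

(-9*t**3 - 18*t**2 - 48*t - 52)*exp(-3*t)/27 + C

Use integration by parts with u = t**3 + t**2 + 4*t + 4, dv = exp(-3*t) dt, so v = -exp(-3*t)/3.
Apply parts 3 times (tabular method): alternate signs, differentiate u down to 0, integrate dv up.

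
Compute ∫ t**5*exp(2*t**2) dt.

Let u = t², du = 2t dt; rewrite as (1/2)∫ u^2·exp(2u) du.
Now integrate by parts 2 times.

(2*t**4 - 2*t**2 + 1)*exp(2*t**2)/8 + C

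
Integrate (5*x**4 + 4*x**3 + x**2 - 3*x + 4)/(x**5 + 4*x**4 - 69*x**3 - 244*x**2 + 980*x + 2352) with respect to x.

Factor the denominator: (x - 7)*(x - 4)*(x + 2)*(x + 6)*(x + 7).
Partial-fraction decomposition: 10707/(770*(x + 7)) - 2837/(260*(x + 6)) + 31/(540*(x + 2)) - 386/(495*(x - 4)) + 13409/(4914*(x - 7)).
Integrate each term: A/(x−a) contributes A·log|x−a|.

13409*log(x - 7)/4914 - 386*log(x - 4)/495 + 31*log(x + 2)/540 - 2837*log(x + 6)/260 + 10707*log(x + 7)/770 + C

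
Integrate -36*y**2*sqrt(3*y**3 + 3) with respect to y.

-8*(3*y**3 + 3)**(3/2)/3 + C

Let u = 3*y**3 + 3, so du = (9*y**2) dy.
Rewriting, the integral becomes -4·∫ √u du = -4·(2/3)u^(3/2).
Substituting back, u = 3*y**3 + 3.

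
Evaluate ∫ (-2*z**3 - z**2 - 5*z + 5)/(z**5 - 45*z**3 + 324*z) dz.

5*log(z)/324 - 493*log(z - 6)/1944 + 73*log(z - 3)/486 - 65*log(z + 3)/486 + 431*log(z + 6)/1944 + C

Factor the denominator: z*(z - 6)*(z - 3)*(z + 3)*(z + 6).
Partial-fraction decomposition: 431/(1944*(z + 6)) - 65/(486*(z + 3)) + 73/(486*(z - 3)) - 493/(1944*(z - 6)) + 5/(324*z).
Integrate each term: A/(z−a) contributes A·log|z−a|.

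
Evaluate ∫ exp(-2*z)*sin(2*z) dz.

Let I denote the integral. Integrate by parts with u = sin(2*z), dv = exp(-2*z) dz, so v = -exp(-2*z)/2: I = -exp(-2*z)*sin(2*z)/2 + ∫ exp(-2*z)*cos(2*z) dz.
Apply parts again with u = cos(2*z), dv = exp(-2*z) dz: ∫ exp(-2*z)*cos(2*z) dz = -exp(-2*z)*cos(2*z)/2 − I. Substituting back brings back I: I = -exp(-2*z)*sin(2*z)/2 - exp(-2*z)*cos(2*z)/2 − I.
Solving for I: (1 + 1)·I equals the remaining terms, so I = (1/2)·(-exp(-2*z)*sin(2*z)/2 - exp(-2*z)*cos(2*z)/2).

-exp(-2*z)*sin(2*z)/4 - exp(-2*z)*cos(2*z)/4 + C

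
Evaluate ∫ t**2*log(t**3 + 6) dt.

t**3*log(t**3 + 6)/3 - t**3/3 + 2*log(t**3 + 6) + C

Let u = t**3 + 6, so du = (3*t**2) dt.
The integral becomes (1/3)·∫ log(u) du; integrate by parts with u′=log(u), dv′=du.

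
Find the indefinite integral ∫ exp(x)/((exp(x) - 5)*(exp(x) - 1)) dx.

log(exp(x) - 5)/4 - log(exp(x) - 1)/4 + C

Let u = e^x, du = e^x dx.
The integral becomes ∫ du/((u-5)(u-1)); decompose into partial fractions.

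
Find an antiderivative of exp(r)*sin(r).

Let I denote the integral. Integrate by parts with u = sin(r), dv = exp(r) dr, so v = exp(r): I = exp(r)*sin(r) − ∫ exp(r)*cos(r) dr.
Apply parts again with u = cos(r), dv = exp(r) dr: ∫ exp(r)*cos(r) dr = exp(r)*cos(r) + I. Substituting back brings back I: I = exp(r)*sin(r) - exp(r)*cos(r) − I.
Solving for I: (1 + 1)·I equals the remaining terms, so I = (1/2)·(exp(r)*sin(r) - exp(r)*cos(r)).

exp(r)*sin(r)/2 - exp(r)*cos(r)/2 + C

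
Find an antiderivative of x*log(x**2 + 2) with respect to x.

x**2*log(x**2 + 2)/2 - x**2/2 + log(x**2 + 2) + C

Let u = x**2 + 2, so du = (2*x) dx.
The integral becomes (1/2)·∫ log(u) du; integrate by parts with u′=log(u), dv′=du.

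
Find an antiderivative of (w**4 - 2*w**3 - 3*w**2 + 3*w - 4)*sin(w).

-w**4*cos(w) + 4*w**3*sin(w) + 2*w**3*cos(w) - 6*w**2*sin(w) + 15*w**2*cos(w) - 30*w*sin(w) - 15*w*cos(w) + 15*sin(w) - 26*cos(w) + C

Use integration by parts with u = w**4 - 2*w**3 - 3*w**2 + 3*w - 4, dv = sin(w) dw, so v = -cos(w).
Apply parts 4 times (tabular method): alternate signs, differentiate u down to 0, integrate dv up.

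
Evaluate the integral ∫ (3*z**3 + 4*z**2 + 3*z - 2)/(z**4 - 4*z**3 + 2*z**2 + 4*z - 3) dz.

Factor the denominator: (z - 3)*(z - 1)**2*(z + 1).
Partial-fraction decomposition: 1/(4*(z + 1)) - 5/(z - 1) - 2/(z - 1)**2 + 31/(4*(z - 3)).
Integrate each term; A/(z−a) gives A·log|z−a|; A/(z−a)² gives −A/(z−a).

31*log(z - 3)/4 - 5*log(z - 1) + log(z + 1)/4 + 2/(z - 1) + C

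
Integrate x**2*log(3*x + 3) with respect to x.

Use integration by parts with u = log(3*x + 3), dv = x**2 dx.
Then du = 3/(3*x + 3) dx and v = x**3/3.

x**3*log(3*x + 3)/3 - x**3/9 + x**2/6 - x/3 + log(x + 1)/3 + C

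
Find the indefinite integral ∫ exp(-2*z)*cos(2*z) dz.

Let I denote the integral. Integrate by parts with u = cos(2*z), dv = exp(-2*z) dz, so v = -exp(-2*z)/2: I = -exp(-2*z)*cos(2*z)/2 − ∫ exp(-2*z)*sin(2*z) dz.
Apply parts again with u = sin(2*z), dv = exp(-2*z) dz: ∫ exp(-2*z)*sin(2*z) dz = -exp(-2*z)*sin(2*z)/2 + I. Substituting back brings back I: I = exp(-2*z)*sin(2*z)/2 - exp(-2*z)*cos(2*z)/2 − I.
Solving for I: (1 + 1)·I equals the remaining terms, so I = (1/2)·(exp(-2*z)*sin(2*z)/2 - exp(-2*z)*cos(2*z)/2).

exp(-2*z)*sin(2*z)/4 - exp(-2*z)*cos(2*z)/4 + C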